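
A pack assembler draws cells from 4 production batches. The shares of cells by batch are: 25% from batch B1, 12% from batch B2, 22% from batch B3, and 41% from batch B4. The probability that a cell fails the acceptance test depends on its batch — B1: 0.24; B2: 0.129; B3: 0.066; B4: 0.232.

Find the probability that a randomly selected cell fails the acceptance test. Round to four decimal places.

P(F) = P(F|B1)·P(B1) + P(F|B2)·P(B2) + P(F|B3)·P(B3) + P(F|B4)·P(B4)
      = 0.24·0.25 + 0.129·0.12 + 0.066·0.22 + 0.232·0.41
      = 0.06 + 0.01548 + 0.01452 + 0.09512 = 0.18512

0.1851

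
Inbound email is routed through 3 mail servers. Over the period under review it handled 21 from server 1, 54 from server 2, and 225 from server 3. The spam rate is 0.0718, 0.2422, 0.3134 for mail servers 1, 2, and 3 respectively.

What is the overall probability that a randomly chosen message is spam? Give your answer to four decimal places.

0.2837

Total: 21 + 54 + 225 = 300.
P(1) = 21/300 = 0.07. P(2) = 54/300 = 0.18. P(3) = 225/300 = 0.75.
By the law of total probability,
P(S) = P(S|1)·P(1) + P(S|2)·P(2) + P(S|3)·P(3)
      = 0.0718·0.07 + 0.2422·0.18 + 0.3134·0.75
      = 0.005026 + 0.043596 + 0.23505 = 0.283672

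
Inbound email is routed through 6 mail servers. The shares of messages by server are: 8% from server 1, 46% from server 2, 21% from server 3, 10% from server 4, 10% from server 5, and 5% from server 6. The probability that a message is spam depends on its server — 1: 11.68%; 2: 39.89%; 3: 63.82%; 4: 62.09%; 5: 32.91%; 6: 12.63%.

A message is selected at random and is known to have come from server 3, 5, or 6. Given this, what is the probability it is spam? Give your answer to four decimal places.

Let J = {3, 5, 6}.
P(J) = 0.21 + 0.1 + 0.05 = 0.36.
P(S ∩ J) = 0.6382·0.21 + 0.3291·0.1 + 0.1263·0.05 = 0.134022 + 0.03291 + 0.006315 = 0.173247.
P(S | J) = 0.173247 / 0.36 = 0.481242…

P(S|J) ≈ 0.4812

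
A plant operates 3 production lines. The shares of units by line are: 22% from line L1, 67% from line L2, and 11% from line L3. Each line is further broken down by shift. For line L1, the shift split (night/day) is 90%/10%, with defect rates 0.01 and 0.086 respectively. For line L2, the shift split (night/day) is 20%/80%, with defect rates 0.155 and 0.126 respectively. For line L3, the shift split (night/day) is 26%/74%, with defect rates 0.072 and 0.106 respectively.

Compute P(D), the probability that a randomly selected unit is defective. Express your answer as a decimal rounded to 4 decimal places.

P(D|L1) = 0.9·0.01 + 0.1·0.086 = 0.009 + 0.0086 = 0.0176
P(D|L2) = 0.2·0.155 + 0.8·0.126 = 0.031 + 0.1008 = 0.1318
P(D|L3) = 0.26·0.072 + 0.74·0.106 = 0.01872 + 0.07844 = 0.09716
By total probability over the outer partition,
P(D) = 0.22·0.0176 + 0.67·0.1318 + 0.11·0.09716
      = 0.003872 + 0.088306 + 0.0106876 = 0.1028656

0.1029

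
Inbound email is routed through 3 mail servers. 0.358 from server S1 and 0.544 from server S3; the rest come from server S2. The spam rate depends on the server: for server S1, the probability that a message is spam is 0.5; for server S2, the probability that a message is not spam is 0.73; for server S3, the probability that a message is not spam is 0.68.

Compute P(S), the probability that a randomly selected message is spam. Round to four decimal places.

P(S) ≈ 0.3795

P(S2) = 1 − (0.358 + 0.544) = 0.098.
P(S|S2) = 1 − 0.73 = 0.27.
P(S|S3) = 1 − 0.68 = 0.32.
P(S) = P(S|S1)·P(S1) + P(S|S2)·P(S2) + P(S|S3)·P(S3)
      = 0.5·0.358 + 0.27·0.098 + 0.32·0.544
      = 0.179 + 0.02646 + 0.17408 = 0.37954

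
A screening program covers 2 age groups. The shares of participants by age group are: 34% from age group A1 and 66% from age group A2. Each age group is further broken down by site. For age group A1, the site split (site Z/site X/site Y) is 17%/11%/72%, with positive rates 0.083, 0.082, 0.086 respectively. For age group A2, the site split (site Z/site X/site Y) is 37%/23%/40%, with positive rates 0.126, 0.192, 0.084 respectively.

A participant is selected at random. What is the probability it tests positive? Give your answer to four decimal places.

0.1110

P(T|A1) = 0.17·0.083 + 0.11·0.082 + 0.72·0.086 = 0.01411 + 0.00902 + 0.06192 = 0.08505
P(T|A2) = 0.37·0.126 + 0.23·0.192 + 0.4·0.084 = 0.04662 + 0.04416 + 0.0336 = 0.12438
By total probability over the outer partition,
P(T) = 0.34·0.08505 + 0.66·0.12438
      = 0.028917 + 0.0820908 = 0.1110078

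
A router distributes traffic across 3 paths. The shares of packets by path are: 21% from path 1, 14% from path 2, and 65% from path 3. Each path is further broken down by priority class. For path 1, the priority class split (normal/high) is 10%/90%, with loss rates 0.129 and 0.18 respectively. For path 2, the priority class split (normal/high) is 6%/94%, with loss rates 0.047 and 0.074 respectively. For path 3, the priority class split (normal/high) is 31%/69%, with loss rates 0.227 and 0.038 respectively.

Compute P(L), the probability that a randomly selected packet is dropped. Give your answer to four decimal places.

P(L|1) = 0.1·0.129 + 0.9·0.18 = 0.0129 + 0.162 = 0.1749
P(L|2) = 0.06·0.047 + 0.94·0.074 = 0.00282 + 0.06956 = 0.07238
P(L|3) = 0.31·0.227 + 0.69·0.038 = 0.07037 + 0.02622 = 0.09659
Then overall,
P(L) = 0.21·0.1749 + 0.14·0.07238 + 0.65·0.09659
      = 0.036729 + 0.0101332 + 0.0627835 = 0.1096457

0.1096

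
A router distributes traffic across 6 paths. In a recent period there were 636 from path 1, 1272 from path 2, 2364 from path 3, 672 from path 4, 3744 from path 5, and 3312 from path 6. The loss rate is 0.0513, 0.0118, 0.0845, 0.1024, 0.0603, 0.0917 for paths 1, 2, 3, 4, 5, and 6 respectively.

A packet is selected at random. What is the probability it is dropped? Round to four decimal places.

Total: 636 + 1272 + 2364 + 672 + 3744 + 3312 = 12000.
P(1) = 636/12000 = 0.053. P(2) = 1272/12000 = 0.106. P(3) = 2364/12000 = 0.197. P(4) = 672/12000 = 0.056. P(5) = 3744/12000 = 0.312. P(6) = 3312/12000 = 0.276.
By the law of total probability,
P(L) = P(L|1)·P(1) + P(L|2)·P(2) + P(L|3)·P(3) + P(L|4)·P(4) + P(L|5)·P(5) + P(L|6)·P(6)
      = 0.0513·0.053 + 0.0118·0.106 + 0.0845·0.197 + 0.1024·0.056 + 0.0603·0.312 + 0.0917·0.276
      = 0.0027189 + 0.0012508 + 0.0166465 + 0.0057344 + 0.0188136 + 0.0253092 = 0.0704734

P(L) ≈ 0.0705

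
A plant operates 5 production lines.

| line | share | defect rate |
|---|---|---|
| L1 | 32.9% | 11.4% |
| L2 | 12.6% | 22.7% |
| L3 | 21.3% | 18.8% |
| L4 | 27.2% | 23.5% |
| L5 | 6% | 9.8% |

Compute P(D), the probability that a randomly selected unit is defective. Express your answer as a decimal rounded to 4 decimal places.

P(D) ≈ 0.1760

P(D) = P(D|L1)·P(L1) + P(D|L2)·P(L2) + P(D|L3)·P(L3) + P(D|L4)·P(L4) + P(D|L5)·P(L5)
      = 0.114·0.329 + 0.227·0.126 + 0.188·0.213 + 0.235·0.272 + 0.098·0.06
      = 0.037506 + 0.028602 + 0.040044 + 0.06392 + 0.00588 = 0.175952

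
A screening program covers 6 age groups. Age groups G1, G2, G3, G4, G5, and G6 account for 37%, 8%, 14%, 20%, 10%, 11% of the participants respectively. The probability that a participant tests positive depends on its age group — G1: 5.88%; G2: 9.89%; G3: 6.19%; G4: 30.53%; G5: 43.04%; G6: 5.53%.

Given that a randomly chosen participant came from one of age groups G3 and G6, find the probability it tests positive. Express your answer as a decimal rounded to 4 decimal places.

Let S = {G3, G6}.
P(S) = 0.14 + 0.11 = 0.25.
P(T ∩ S) = 0.0619·0.14 + 0.0553·0.11 = 0.008666 + 0.006083 = 0.014749.
P(T | S) = 0.014749 / 0.25 = 0.058996…

0.0590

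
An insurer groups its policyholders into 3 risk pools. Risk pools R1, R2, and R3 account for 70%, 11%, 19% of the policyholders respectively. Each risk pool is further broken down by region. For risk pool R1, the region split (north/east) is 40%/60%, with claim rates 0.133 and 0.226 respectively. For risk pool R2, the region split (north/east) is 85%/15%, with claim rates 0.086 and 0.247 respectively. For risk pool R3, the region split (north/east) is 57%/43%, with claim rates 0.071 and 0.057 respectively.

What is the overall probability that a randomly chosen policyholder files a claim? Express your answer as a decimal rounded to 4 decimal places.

P(C) ≈ 0.1566

P(C|R1) = 0.4·0.133 + 0.6·0.226 = 0.0532 + 0.1356 = 0.1888
P(C|R2) = 0.85·0.086 + 0.15·0.247 = 0.0731 + 0.03705 = 0.11015
P(C|R3) = 0.57·0.071 + 0.43·0.057 = 0.04047 + 0.02451 = 0.06498
By total probability over the outer partition,
P(C) = 0.7·0.1888 + 0.11·0.11015 + 0.19·0.06498
      = 0.13216 + 0.0121165 + 0.0123462 = 0.1566227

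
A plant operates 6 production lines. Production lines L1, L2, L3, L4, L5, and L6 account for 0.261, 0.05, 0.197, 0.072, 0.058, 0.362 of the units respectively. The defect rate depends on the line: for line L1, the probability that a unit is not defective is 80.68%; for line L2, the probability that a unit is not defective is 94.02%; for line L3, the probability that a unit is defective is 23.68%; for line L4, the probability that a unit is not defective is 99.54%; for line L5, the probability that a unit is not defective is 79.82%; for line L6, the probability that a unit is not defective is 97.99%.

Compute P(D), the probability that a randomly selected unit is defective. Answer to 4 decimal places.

P(D|L1) = 1 − 0.8068 = 0.1932.
P(D|L2) = 1 − 0.9402 = 0.0598.
P(D|L4) = 1 − 0.9954 = 0.0046.
P(D|L5) = 1 − 0.7982 = 0.2018.
P(D|L6) = 1 − 0.9799 = 0.0201.
P(D) = P(D|L1)·P(L1) + P(D|L2)·P(L2) + P(D|L3)·P(L3) + P(D|L4)·P(L4) + P(D|L5)·P(L5) + P(D|L6)·P(L6)
      = 0.1932·0.261 + 0.0598·0.05 + 0.2368·0.197 + 0.0046·0.072 + 0.2018·0.058 + 0.0201·0.362
      = 0.0504252 + 0.00299 + 0.0466496 + 0.0003312 + 0.0117044 + 0.0072762 = 0.1193766

0.1194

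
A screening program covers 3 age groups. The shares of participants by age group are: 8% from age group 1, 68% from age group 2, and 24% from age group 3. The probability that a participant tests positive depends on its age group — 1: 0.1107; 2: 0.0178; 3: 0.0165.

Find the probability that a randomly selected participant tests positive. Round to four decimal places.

P(T) = P(T|1)·P(1) + P(T|2)·P(2) + P(T|3)·P(3)
      = 0.1107·0.08 + 0.0178·0.68 + 0.0165·0.24
      = 0.008856 + 0.012104 + 0.00396 = 0.02492

P(T) ≈ 0.0249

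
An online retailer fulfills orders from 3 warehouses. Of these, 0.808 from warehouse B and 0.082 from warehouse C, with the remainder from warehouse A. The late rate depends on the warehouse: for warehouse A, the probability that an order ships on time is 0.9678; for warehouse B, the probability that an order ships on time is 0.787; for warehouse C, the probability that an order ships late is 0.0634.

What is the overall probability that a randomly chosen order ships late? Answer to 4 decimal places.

P(A) = 1 − (0.808 + 0.082) = 0.11.
P(L|A) = 1 − 0.9678 = 0.0322.
P(L|B) = 1 − 0.787 = 0.213.
By the law of total probability,
P(L) = P(L|A)·P(A) + P(L|B)·P(B) + P(L|C)·P(C)
      = 0.0322·0.11 + 0.213·0.808 + 0.0634·0.082
      = 0.003542 + 0.172104 + 0.0051988 = 0.1808448

0.1808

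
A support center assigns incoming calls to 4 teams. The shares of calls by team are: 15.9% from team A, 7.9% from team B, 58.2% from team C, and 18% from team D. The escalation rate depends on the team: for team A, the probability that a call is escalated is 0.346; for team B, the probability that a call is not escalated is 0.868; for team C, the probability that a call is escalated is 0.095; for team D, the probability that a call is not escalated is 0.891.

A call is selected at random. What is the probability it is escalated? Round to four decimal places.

P(E) ≈ 0.1404

P(E|B) = 1 − 0.868 = 0.132.
P(E|D) = 1 − 0.891 = 0.109.
P(E) = P(E|A)·P(A) + P(E|B)·P(B) + P(E|C)·P(C) + P(E|D)·P(D)
      = 0.346·0.159 + 0.132·0.079 + 0.095·0.582 + 0.109·0.18
      = 0.055014 + 0.010428 + 0.05529 + 0.01962 = 0.140352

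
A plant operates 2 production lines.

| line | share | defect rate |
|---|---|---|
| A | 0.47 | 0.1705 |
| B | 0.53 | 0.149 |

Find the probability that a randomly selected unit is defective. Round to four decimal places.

Summing over the partition,
P(D) = P(D|A)·P(A) + P(D|B)·P(B)
      = 0.1705·0.47 + 0.149·0.53
      = 0.080135 + 0.07897 = 0.159105

0.1591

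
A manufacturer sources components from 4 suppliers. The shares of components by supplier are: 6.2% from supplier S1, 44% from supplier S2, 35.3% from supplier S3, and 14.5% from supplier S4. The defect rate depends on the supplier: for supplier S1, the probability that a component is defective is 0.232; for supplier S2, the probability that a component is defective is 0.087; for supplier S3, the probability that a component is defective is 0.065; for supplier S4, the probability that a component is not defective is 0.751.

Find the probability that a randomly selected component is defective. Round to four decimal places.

P(D|S4) = 1 − 0.751 = 0.249.
Summing over the partition,
P(D) = P(D|S1)·P(S1) + P(D|S2)·P(S2) + P(D|S3)·P(S3) + P(D|S4)·P(S4)
      = 0.232·0.062 + 0.087·0.44 + 0.065·0.353 + 0.249·0.145
      = 0.014384 + 0.03828 + 0.022945 + 0.036105 = 0.111714

P(D) ≈ 0.1117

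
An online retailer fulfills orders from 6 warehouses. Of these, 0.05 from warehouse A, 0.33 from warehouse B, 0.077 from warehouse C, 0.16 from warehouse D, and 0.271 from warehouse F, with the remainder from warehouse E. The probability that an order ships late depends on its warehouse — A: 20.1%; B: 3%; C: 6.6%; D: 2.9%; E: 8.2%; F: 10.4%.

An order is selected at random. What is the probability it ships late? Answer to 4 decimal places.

0.0670

P(E) = 1 − (0.05 + 0.33 + 0.077 + 0.16 + 0.271) = 0.112.
Using total probability over the partition,
P(L) = P(L|A)·P(A) + P(L|B)·P(B) + P(L|C)·P(C) + P(L|D)·P(D) + P(L|E)·P(E) + P(L|F)·P(F)
      = 0.201·0.05 + 0.03·0.33 + 0.066·0.077 + 0.029·0.16 + 0.082·0.112 + 0.104·0.271
      = 0.01005 + 0.0099 + 0.005082 + 0.00464 + 0.009184 + 0.028184 = 0.06704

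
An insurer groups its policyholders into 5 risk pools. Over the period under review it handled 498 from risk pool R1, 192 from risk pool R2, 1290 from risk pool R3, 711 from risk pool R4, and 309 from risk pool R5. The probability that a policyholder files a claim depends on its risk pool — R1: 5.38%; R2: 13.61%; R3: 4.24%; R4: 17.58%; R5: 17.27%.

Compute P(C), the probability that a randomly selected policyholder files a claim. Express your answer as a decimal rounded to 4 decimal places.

0.0953

Total: 498 + 192 + 1290 + 711 + 309 = 3000.
P(R1) = 498/3000 = 0.166. P(R2) = 192/3000 = 0.064. P(R3) = 1290/3000 = 0.43. P(R4) = 711/3000 = 0.237. P(R5) = 309/3000 = 0.103.
P(C) = P(C|R1)·P(R1) + P(C|R2)·P(R2) + P(C|R3)·P(R3) + P(C|R4)·P(R4) + P(C|R5)·P(R5)
      = 0.0538·0.166 + 0.1361·0.064 + 0.0424·0.43 + 0.1758·0.237 + 0.1727·0.103
      = 0.0089308 + 0.0087104 + 0.018232 + 0.0416646 + 0.0177881 = 0.0953259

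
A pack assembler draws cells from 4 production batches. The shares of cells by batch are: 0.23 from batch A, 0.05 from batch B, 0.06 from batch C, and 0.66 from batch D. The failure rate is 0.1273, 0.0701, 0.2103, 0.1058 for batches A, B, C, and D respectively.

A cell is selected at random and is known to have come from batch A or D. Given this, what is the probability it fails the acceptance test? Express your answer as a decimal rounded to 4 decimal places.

P(F|S) ≈ 0.1114

Let S = {A, D}.
P(S) = 0.23 + 0.66 = 0.89.
P(F ∩ S) = 0.1273·0.23 + 0.1058·0.66 = 0.029279 + 0.069828 = 0.099107.
P(F | S) = 0.099107 / 0.89 = 0.111356…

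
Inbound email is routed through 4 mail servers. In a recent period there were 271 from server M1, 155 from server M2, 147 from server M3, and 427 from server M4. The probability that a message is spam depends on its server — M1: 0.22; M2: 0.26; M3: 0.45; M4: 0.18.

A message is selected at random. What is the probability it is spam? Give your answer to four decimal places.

Total: 271 + 155 + 147 + 427 = 1000.
P(M1) = 271/1000 = 0.271. P(M2) = 155/1000 = 0.155. P(M3) = 147/1000 = 0.147. P(M4) = 427/1000 = 0.427.
P(S) = P(S|M1)·P(M1) + P(S|M2)·P(M2) + P(S|M3)·P(M3) + P(S|M4)·P(M4)
      = 0.22·0.271 + 0.26·0.155 + 0.45·0.147 + 0.18·0.427
      = 0.05962 + 0.0403 + 0.06615 + 0.07686 = 0.24293

P(S) ≈ 0.2429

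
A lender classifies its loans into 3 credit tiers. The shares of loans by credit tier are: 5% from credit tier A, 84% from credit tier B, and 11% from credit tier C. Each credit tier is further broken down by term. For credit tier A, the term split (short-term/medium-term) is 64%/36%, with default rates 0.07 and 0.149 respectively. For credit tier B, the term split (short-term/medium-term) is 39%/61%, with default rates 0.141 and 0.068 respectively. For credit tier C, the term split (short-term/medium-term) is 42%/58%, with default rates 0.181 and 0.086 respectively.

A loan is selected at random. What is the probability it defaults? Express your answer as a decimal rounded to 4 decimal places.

P(D|A) = 0.64·0.07 + 0.36·0.149 = 0.0448 + 0.05364 = 0.09844
P(D|B) = 0.39·0.141 + 0.61·0.068 = 0.05499 + 0.04148 = 0.09647
P(D|C) = 0.42·0.181 + 0.58·0.086 = 0.07602 + 0.04988 = 0.1259
By total probability over the outer partition,
P(D) = 0.05·0.09844 + 0.84·0.09647 + 0.11·0.1259
      = 0.004922 + 0.0810348 + 0.013849 = 0.0998058

P(D) ≈ 0.0998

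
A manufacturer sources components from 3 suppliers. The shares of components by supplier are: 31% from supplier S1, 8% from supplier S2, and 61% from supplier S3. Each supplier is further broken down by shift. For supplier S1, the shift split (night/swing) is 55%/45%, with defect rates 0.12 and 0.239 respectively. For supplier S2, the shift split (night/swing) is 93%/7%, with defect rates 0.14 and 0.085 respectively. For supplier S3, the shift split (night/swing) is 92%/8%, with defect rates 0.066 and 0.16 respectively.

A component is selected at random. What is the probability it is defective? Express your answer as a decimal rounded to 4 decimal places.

P(D|S1) = 0.55·0.12 + 0.45·0.239 = 0.066 + 0.10755 = 0.17355
P(D|S2) = 0.93·0.14 + 0.07·0.085 = 0.1302 + 0.00595 = 0.13615
P(D|S3) = 0.92·0.066 + 0.08·0.16 = 0.06072 + 0.0128 = 0.07352
Then overall,
P(D) = 0.31·0.17355 + 0.08·0.13615 + 0.61·0.07352
      = 0.0538005 + 0.010892 + 0.0448472 = 0.1095397

0.1095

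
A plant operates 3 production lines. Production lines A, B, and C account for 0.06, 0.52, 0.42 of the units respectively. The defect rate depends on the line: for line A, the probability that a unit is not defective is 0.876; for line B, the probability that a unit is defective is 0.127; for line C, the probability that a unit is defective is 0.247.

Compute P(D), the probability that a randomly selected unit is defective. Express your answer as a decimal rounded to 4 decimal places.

P(D|A) = 1 − 0.876 = 0.124.
By the law of total probability,
P(D) = P(D|A)·P(A) + P(D|B)·P(B) + P(D|C)·P(C)
      = 0.124·0.06 + 0.127·0.52 + 0.247·0.42
      = 0.00744 + 0.06604 + 0.10374 = 0.17722

P(D) ≈ 0.1772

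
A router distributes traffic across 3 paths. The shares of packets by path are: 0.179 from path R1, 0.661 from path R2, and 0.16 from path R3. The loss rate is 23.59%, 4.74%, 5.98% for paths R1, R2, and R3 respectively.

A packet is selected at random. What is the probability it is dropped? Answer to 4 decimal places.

P(L) = P(L|R1)·P(R1) + P(L|R2)·P(R2) + P(L|R3)·P(R3)
      = 0.2359·0.179 + 0.0474·0.661 + 0.0598·0.16
      = 0.0422261 + 0.0313314 + 0.009568 = 0.0831255

P(L) ≈ 0.0831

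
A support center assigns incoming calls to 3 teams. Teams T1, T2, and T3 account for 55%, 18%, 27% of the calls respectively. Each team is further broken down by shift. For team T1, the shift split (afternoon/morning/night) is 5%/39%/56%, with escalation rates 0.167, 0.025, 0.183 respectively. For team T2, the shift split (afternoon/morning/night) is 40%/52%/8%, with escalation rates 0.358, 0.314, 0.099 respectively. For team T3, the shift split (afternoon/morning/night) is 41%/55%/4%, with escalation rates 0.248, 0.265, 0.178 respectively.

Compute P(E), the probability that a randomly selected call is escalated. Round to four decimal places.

P(E|T1) = 0.05·0.167 + 0.39·0.025 + 0.56·0.183 = 0.00835 + 0.00975 + 0.10248 = 0.12058
P(E|T2) = 0.4·0.358 + 0.52·0.314 + 0.08·0.099 = 0.1432 + 0.16328 + 0.00792 = 0.3144
P(E|T3) = 0.41·0.248 + 0.55·0.265 + 0.04·0.178 = 0.10168 + 0.14575 + 0.00712 = 0.25455
Then overall,
P(E) = 0.55·0.12058 + 0.18·0.3144 + 0.27·0.25455
      = 0.066319 + 0.056592 + 0.0687285 = 0.1916395

P(E) ≈ 0.1916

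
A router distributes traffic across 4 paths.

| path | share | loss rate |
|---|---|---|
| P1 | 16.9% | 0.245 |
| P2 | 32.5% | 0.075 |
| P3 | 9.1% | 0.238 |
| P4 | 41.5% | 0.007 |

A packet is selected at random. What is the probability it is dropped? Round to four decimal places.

Summing over the partition,
P(L) = P(L|P1)·P(P1) + P(L|P2)·P(P2) + P(L|P3)·P(P3) + P(L|P4)·P(P4)
      = 0.245·0.169 + 0.075·0.325 + 0.238·0.091 + 0.007·0.415
      = 0.041405 + 0.024375 + 0.021658 + 0.002905 = 0.090343

0.0903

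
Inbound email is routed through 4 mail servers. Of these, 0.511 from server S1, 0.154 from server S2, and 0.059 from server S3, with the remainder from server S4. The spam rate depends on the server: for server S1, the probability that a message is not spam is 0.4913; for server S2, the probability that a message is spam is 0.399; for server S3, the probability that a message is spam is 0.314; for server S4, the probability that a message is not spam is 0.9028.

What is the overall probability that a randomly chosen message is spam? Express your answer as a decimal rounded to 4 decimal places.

P(S4) = 1 − (0.511 + 0.154 + 0.059) = 0.276.
P(S|S1) = 1 − 0.4913 = 0.5087.
P(S|S4) = 1 − 0.9028 = 0.0972.
By the law of total probability,
P(S) = P(S|S1)·P(S1) + P(S|S2)·P(S2) + P(S|S3)·P(S3) + P(S|S4)·P(S4)
      = 0.5087·0.511 + 0.399·0.154 + 0.314·0.059 + 0.0972·0.276
      = 0.2599457 + 0.061446 + 0.018526 + 0.0268272 = 0.3667449

0.3667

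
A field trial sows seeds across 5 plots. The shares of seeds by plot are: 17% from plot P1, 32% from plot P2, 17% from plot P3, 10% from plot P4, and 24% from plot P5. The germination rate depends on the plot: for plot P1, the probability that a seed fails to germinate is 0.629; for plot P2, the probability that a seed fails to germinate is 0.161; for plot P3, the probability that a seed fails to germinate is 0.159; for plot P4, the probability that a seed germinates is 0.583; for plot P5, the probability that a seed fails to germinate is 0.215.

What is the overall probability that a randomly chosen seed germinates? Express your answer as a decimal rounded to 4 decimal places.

0.7212

P(G|P1) = 1 − 0.629 = 0.371.
P(G|P2) = 1 − 0.161 = 0.839.
P(G|P3) = 1 − 0.159 = 0.841.
P(G|P5) = 1 − 0.215 = 0.785.
P(G) = P(G|P1)·P(P1) + P(G|P2)·P(P2) + P(G|P3)·P(P3) + P(G|P4)·P(P4) + P(G|P5)·P(P5)
      = 0.371·0.17 + 0.839·0.32 + 0.841·0.17 + 0.583·0.1 + 0.785·0.24
      = 0.06307 + 0.26848 + 0.14297 + 0.0583 + 0.1884 = 0.72122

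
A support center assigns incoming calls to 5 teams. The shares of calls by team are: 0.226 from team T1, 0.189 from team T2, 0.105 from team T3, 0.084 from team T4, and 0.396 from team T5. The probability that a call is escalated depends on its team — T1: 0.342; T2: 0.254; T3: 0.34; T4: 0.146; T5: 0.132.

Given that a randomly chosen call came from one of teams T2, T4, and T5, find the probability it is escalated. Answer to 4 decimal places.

Let S = {T2, T4, T5}.
P(S) = 0.189 + 0.084 + 0.396 = 0.669.
P(E ∩ S) = 0.254·0.189 + 0.146·0.084 + 0.132·0.396 = 0.048006 + 0.012264 + 0.052272 = 0.112542.
P(E | S) = 0.112542 / 0.669 = 0.168224…

0.1682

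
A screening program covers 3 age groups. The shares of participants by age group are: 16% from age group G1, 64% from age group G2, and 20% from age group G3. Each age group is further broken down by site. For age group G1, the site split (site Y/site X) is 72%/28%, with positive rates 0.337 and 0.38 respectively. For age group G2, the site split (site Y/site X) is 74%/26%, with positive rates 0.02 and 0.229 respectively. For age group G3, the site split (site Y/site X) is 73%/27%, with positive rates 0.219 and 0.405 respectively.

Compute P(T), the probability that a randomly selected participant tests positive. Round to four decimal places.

P(T|G1) = 0.72·0.337 + 0.28·0.38 = 0.24264 + 0.1064 = 0.34904
P(T|G2) = 0.74·0.02 + 0.26·0.229 = 0.0148 + 0.05954 = 0.07434
P(T|G3) = 0.73·0.219 + 0.27·0.405 = 0.15987 + 0.10935 = 0.26922
Then overall,
P(T) = 0.16·0.34904 + 0.64·0.07434 + 0.2·0.26922
      = 0.0558464 + 0.0475776 + 0.053844 = 0.157268

P(T) ≈ 0.1573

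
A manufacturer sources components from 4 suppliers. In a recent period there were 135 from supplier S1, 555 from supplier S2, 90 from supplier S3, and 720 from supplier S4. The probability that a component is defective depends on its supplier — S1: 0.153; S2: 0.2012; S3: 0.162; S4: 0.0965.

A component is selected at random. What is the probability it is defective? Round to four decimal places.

0.1443

Total: 135 + 555 + 90 + 720 = 1500.
P(S1) = 135/1500 = 0.09. P(S2) = 555/1500 = 0.37. P(S3) = 90/1500 = 0.06. P(S4) = 720/1500 = 0.48.
P(D) = P(D|S1)·P(S1) + P(D|S2)·P(S2) + P(D|S3)·P(S3) + P(D|S4)·P(S4)
      = 0.153·0.09 + 0.2012·0.37 + 0.162·0.06 + 0.0965·0.48
      = 0.01377 + 0.074444 + 0.00972 + 0.04632 = 0.144254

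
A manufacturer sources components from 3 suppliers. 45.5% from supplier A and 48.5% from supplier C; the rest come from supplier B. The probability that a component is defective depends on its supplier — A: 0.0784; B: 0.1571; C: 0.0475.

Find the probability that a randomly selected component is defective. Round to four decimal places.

0.0681

P(B) = 1 − (0.455 + 0.485) = 0.06.
Summing over the partition,
P(D) = P(D|A)·P(A) + P(D|B)·P(B) + P(D|C)·P(C)
      = 0.0784·0.455 + 0.1571·0.06 + 0.0475·0.485
      = 0.035672 + 0.009426 + 0.0230375 = 0.0681355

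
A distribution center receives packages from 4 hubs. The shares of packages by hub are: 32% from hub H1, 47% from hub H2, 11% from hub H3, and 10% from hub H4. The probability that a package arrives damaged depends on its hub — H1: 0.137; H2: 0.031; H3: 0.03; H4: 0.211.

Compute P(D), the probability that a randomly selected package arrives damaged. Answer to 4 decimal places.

Using total probability over the partition,
P(D) = P(D|H1)·P(H1) + P(D|H2)·P(H2) + P(D|H3)·P(H3) + P(D|H4)·P(H4)
      = 0.137·0.32 + 0.031·0.47 + 0.03·0.11 + 0.211·0.1
      = 0.04384 + 0.01457 + 0.0033 + 0.0211 = 0.08281

P(D) ≈ 0.0828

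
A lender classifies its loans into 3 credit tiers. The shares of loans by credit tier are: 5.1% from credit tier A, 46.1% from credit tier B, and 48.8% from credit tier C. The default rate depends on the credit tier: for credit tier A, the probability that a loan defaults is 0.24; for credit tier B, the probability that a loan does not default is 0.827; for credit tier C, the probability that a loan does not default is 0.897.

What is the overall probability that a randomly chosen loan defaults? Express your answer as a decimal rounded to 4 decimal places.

P(D|B) = 1 − 0.827 = 0.173.
P(D|C) = 1 − 0.897 = 0.103.
Using total probability over the partition,
P(D) = P(D|A)·P(A) + P(D|B)·P(B) + P(D|C)·P(C)
      = 0.24·0.051 + 0.173·0.461 + 0.103·0.488
      = 0.01224 + 0.079753 + 0.050264 = 0.142257

0.1423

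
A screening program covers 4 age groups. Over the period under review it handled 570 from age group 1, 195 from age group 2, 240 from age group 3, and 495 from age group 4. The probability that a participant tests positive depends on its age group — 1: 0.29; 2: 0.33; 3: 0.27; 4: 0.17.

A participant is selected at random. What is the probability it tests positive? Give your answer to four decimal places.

0.2524

Total: 570 + 195 + 240 + 495 = 1500.
P(1) = 570/1500 = 0.38. P(2) = 195/1500 = 0.13. P(3) = 240/1500 = 0.16. P(4) = 495/1500 = 0.33.
Summing over the partition,
P(T) = P(T|1)·P(1) + P(T|2)·P(2) + P(T|3)·P(3) + P(T|4)·P(4)
      = 0.29·0.38 + 0.33·0.13 + 0.27·0.16 + 0.17·0.33
      = 0.1102 + 0.0429 + 0.0432 + 0.0561 = 0.2524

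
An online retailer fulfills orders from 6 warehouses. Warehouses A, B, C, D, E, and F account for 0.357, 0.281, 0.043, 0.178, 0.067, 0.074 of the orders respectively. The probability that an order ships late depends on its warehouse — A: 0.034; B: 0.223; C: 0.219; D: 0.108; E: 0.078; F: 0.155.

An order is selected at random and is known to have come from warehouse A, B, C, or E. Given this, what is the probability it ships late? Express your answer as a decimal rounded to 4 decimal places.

0.1196

Let S = {A, B, C, E}.
P(S) = 0.357 + 0.281 + 0.043 + 0.067 = 0.748.
P(L ∩ S) = 0.034·0.357 + 0.223·0.281 + 0.219·0.043 + 0.078·0.067 = 0.012138 + 0.062663 + 0.009417 + 0.005226 = 0.089444.
P(L | S) = 0.089444 / 0.748 = 0.119578…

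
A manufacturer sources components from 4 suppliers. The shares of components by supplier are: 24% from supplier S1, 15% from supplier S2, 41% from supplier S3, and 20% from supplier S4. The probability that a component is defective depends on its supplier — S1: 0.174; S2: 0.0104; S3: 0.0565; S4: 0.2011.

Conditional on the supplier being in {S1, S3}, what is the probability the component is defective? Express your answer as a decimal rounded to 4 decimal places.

0.0999

Let S = {S1, S3}.
P(S) = 0.24 + 0.41 = 0.65.
P(D ∩ S) = 0.174·0.24 + 0.0565·0.41 = 0.04176 + 0.023165 = 0.064925.
P(D | S) = 0.064925 / 0.65 = 0.099885…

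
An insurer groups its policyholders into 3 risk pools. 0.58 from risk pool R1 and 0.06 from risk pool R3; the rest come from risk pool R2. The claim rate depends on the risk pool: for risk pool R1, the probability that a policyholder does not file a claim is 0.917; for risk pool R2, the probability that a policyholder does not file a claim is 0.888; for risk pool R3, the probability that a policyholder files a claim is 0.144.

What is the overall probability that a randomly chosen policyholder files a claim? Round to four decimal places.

P(R2) = 1 − (0.58 + 0.06) = 0.36.
P(C|R1) = 1 − 0.917 = 0.083.
P(C|R2) = 1 − 0.888 = 0.112.
P(C) = P(C|R1)·P(R1) + P(C|R2)·P(R2) + P(C|R3)·P(R3)
      = 0.083·0.58 + 0.112·0.36 + 0.144·0.06
      = 0.04814 + 0.04032 + 0.00864 = 0.0971

0.0971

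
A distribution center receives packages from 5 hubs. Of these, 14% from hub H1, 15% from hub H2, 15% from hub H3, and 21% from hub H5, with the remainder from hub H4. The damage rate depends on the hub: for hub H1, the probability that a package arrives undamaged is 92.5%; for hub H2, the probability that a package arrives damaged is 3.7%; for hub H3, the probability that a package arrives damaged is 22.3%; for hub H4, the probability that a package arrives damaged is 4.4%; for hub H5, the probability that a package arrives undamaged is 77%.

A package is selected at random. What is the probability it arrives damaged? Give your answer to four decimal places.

0.1132

P(H4) = 1 − (0.14 + 0.15 + 0.15 + 0.21) = 0.35.
P(D|H1) = 1 − 0.925 = 0.075.
P(D|H5) = 1 − 0.77 = 0.23.
Using total probability over the partition,
P(D) = P(D|H1)·P(H1) + P(D|H2)·P(H2) + P(D|H3)·P(H3) + P(D|H4)·P(H4) + P(D|H5)·P(H5)
      = 0.075·0.14 + 0.037·0.15 + 0.223·0.15 + 0.044·0.35 + 0.23·0.21
      = 0.0105 + 0.00555 + 0.03345 + 0.0154 + 0.0483 = 0.1132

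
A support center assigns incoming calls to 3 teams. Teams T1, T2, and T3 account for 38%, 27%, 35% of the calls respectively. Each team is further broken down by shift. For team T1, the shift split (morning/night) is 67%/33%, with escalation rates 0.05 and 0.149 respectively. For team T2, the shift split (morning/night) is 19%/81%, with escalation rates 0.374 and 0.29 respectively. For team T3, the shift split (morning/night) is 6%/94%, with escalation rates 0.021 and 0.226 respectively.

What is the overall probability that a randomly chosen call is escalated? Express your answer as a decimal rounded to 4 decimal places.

P(E|T1) = 0.67·0.05 + 0.33·0.149 = 0.0335 + 0.04917 = 0.08267
P(E|T2) = 0.19·0.374 + 0.81·0.29 = 0.07106 + 0.2349 = 0.30596
P(E|T3) = 0.06·0.021 + 0.94·0.226 = 0.00126 + 0.21244 = 0.2137
Then overall,
P(E) = 0.38·0.08267 + 0.27·0.30596 + 0.35·0.2137
      = 0.0314146 + 0.0826092 + 0.074795 = 0.1888188

P(E) ≈ 0.1888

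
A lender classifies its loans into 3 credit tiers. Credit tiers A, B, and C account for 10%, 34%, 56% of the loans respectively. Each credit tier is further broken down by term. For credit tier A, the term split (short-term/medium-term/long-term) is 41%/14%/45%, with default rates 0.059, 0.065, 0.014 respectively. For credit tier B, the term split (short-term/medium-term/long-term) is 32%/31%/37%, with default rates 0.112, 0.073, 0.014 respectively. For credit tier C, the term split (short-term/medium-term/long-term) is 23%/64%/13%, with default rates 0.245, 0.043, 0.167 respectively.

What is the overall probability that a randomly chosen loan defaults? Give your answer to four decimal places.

P(D|A) = 0.41·0.059 + 0.14·0.065 + 0.45·0.014 = 0.02419 + 0.0091 + 0.0063 = 0.03959
P(D|B) = 0.32·0.112 + 0.31·0.073 + 0.37·0.014 = 0.03584 + 0.02263 + 0.00518 = 0.06365
P(D|C) = 0.23·0.245 + 0.64·0.043 + 0.13·0.167 = 0.05635 + 0.02752 + 0.02171 = 0.10558
By total probability over the outer partition,
P(D) = 0.1·0.03959 + 0.34·0.06365 + 0.56·0.10558
      = 0.003959 + 0.021641 + 0.0591248 = 0.0847248

0.0847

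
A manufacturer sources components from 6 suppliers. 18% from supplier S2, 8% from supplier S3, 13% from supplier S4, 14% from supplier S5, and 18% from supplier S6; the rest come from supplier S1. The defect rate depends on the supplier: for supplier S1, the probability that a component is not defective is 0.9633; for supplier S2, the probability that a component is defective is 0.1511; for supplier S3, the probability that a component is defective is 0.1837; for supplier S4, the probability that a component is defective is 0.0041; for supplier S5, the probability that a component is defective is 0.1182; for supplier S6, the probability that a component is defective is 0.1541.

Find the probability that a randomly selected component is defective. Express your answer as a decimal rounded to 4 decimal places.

P(S1) = 1 − (0.18 + 0.08 + 0.13 + 0.14 + 0.18) = 0.29.
P(D|S1) = 1 − 0.9633 = 0.0367.
By the law of total probability,
P(D) = P(D|S1)·P(S1) + P(D|S2)·P(S2) + P(D|S3)·P(S3) + P(D|S4)·P(S4) + P(D|S5)·P(S5) + P(D|S6)·P(S6)
      = 0.0367·0.29 + 0.1511·0.18 + 0.1837·0.08 + 0.0041·0.13 + 0.1182·0.14 + 0.1541·0.18
      = 0.010643 + 0.027198 + 0.014696 + 0.000533 + 0.016548 + 0.027738 = 0.097356

0.0974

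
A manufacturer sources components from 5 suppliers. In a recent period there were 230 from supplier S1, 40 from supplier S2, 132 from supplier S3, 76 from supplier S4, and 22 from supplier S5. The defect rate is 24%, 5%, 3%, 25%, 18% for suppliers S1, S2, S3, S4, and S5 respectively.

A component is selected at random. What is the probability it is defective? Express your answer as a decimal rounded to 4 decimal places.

Total: 230 + 40 + 132 + 76 + 22 = 500.
P(S1) = 230/500 = 0.46. P(S2) = 40/500 = 0.08. P(S3) = 132/500 = 0.264. P(S4) = 76/500 = 0.152. P(S5) = 22/500 = 0.044.
P(D) = P(D|S1)·P(S1) + P(D|S2)·P(S2) + P(D|S3)·P(S3) + P(D|S4)·P(S4) + P(D|S5)·P(S5)
      = 0.24·0.46 + 0.05·0.08 + 0.03·0.264 + 0.25·0.152 + 0.18·0.044
      = 0.1104 + 0.004 + 0.00792 + 0.038 + 0.00792 = 0.16824

P(D) ≈ 0.1682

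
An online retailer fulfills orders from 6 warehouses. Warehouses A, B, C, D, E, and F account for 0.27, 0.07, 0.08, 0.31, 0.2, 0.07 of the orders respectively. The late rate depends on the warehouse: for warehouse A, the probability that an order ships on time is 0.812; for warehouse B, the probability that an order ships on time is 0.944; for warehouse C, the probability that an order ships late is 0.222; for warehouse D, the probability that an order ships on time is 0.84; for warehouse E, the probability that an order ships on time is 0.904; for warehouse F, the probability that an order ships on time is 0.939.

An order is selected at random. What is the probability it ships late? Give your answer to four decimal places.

P(L|A) = 1 − 0.812 = 0.188.
P(L|B) = 1 − 0.944 = 0.056.
P(L|D) = 1 − 0.84 = 0.16.
P(L|E) = 1 − 0.904 = 0.096.
P(L|F) = 1 − 0.939 = 0.061.
Using total probability over the partition,
P(L) = P(L|A)·P(A) + P(L|B)·P(B) + P(L|C)·P(C) + P(L|D)·P(D) + P(L|E)·P(E) + P(L|F)·P(F)
      = 0.188·0.27 + 0.056·0.07 + 0.222·0.08 + 0.16·0.31 + 0.096·0.2 + 0.061·0.07
      = 0.05076 + 0.00392 + 0.01776 + 0.0496 + 0.0192 + 0.00427 = 0.14551

0.1455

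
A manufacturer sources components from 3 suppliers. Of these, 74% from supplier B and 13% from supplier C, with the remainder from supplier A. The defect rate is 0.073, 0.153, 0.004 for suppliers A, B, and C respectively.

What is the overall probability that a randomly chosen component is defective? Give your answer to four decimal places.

0.1232

P(A) = 1 − (0.74 + 0.13) = 0.13.
P(D) = P(D|A)·P(A) + P(D|B)·P(B) + P(D|C)·P(C)
      = 0.073·0.13 + 0.153·0.74 + 0.004·0.13
      = 0.00949 + 0.11322 + 0.00052 = 0.12323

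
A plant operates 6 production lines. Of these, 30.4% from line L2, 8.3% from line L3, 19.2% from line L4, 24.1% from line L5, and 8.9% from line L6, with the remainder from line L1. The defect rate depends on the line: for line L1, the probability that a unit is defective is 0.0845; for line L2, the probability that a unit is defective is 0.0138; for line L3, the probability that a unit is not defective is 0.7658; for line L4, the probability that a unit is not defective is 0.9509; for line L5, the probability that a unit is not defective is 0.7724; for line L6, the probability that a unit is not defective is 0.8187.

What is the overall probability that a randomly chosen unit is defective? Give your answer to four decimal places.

0.1117

P(L1) = 1 − (0.304 + 0.083 + 0.192 + 0.241 + 0.089) = 0.091.
P(D|L3) = 1 − 0.7658 = 0.2342.
P(D|L4) = 1 − 0.9509 = 0.0491.
P(D|L5) = 1 − 0.7724 = 0.2276.
P(D|L6) = 1 − 0.8187 = 0.1813.
Using total probability over the partition,
P(D) = P(D|L1)·P(L1) + P(D|L2)·P(L2) + P(D|L3)·P(L3) + P(D|L4)·P(L4) + P(D|L5)·P(L5) + P(D|L6)·P(L6)
      = 0.0845·0.091 + 0.0138·0.304 + 0.2342·0.083 + 0.0491·0.192 + 0.2276·0.241 + 0.1813·0.089
      = 0.0076895 + 0.0041952 + 0.0194386 + 0.0094272 + 0.0548516 + 0.0161357 = 0.1117378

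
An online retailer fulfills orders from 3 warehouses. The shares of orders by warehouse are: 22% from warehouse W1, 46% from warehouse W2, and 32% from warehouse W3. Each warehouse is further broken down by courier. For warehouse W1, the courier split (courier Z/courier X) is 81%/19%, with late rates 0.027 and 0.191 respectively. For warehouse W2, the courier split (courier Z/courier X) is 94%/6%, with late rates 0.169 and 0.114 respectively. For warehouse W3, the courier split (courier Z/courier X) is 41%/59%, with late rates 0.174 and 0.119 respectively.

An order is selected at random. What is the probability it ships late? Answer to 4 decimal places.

0.1343

P(L|W1) = 0.81·0.027 + 0.19·0.191 = 0.02187 + 0.03629 = 0.05816
P(L|W2) = 0.94·0.169 + 0.06·0.114 = 0.15886 + 0.00684 = 0.1657
P(L|W3) = 0.41·0.174 + 0.59·0.119 = 0.07134 + 0.07021 = 0.14155
Then overall,
P(L) = 0.22·0.05816 + 0.46·0.1657 + 0.32·0.14155
      = 0.0127952 + 0.076222 + 0.045296 = 0.1343132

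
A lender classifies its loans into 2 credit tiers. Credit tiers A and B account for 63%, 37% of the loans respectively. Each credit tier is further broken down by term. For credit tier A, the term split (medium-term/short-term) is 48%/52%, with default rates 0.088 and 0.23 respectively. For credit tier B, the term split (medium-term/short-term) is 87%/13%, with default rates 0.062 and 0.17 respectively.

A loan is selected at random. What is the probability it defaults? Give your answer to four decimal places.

P(D) ≈ 0.1301

P(D|A) = 0.48·0.088 + 0.52·0.23 = 0.04224 + 0.1196 = 0.16184
P(D|B) = 0.87·0.062 + 0.13·0.17 = 0.05394 + 0.0221 = 0.07604
Then overall,
P(D) = 0.63·0.16184 + 0.37·0.07604
      = 0.1019592 + 0.0281348 = 0.130094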